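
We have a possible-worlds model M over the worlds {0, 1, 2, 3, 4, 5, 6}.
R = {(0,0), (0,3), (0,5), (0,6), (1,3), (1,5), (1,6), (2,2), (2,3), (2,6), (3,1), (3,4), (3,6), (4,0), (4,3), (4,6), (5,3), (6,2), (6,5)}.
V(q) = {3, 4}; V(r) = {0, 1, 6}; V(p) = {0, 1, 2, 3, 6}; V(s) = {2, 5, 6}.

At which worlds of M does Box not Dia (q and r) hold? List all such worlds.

Let φ = Box not Dia (q and r). Evaluate φ at each world:
  0 (successors {0, 3, 5, 6}): φ is true.
  1 (successors {3, 5, 6}): φ is true.
  2 (successors {2, 3, 6}): φ is true.
  3 (successors {1, 4, 6}): φ is true.
  4 (successors {0, 3, 6}): φ is true.
  5 (successors {3}): φ is true.
  6 (successors {2, 5}): φ is true.
For instance, at 5:
  At 5: Box not Dia (q and r) requires not Dia (q and r) at every successor {3}.
      At 3: Dia (q and r) is false, so not Dia (q and r) is true.
  So Box not Dia (q and r) is true at 5.
Satisfying worlds: {0, 1, 2, 3, 4, 5, 6}

0, 1, 2, 3, 4, 5, 6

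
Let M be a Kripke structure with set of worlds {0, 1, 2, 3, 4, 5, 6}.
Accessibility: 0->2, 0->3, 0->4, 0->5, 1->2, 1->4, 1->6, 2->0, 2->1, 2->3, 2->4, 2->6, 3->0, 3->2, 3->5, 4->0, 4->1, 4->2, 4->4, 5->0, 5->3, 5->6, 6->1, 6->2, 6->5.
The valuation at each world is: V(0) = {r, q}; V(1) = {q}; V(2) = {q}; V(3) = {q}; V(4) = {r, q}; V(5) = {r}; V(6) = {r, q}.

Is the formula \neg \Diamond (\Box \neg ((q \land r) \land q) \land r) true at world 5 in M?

No

At 5: \Diamond (\Box \neg ((q \land r) \land q) \land r) is true, so \neg \Diamond (\Box \neg ((q \land r) \land q) \land r) is false.
  At 5: \Diamond (\Box \neg ((q \land r) \land q) \land r) requires \Box \neg ((q \land r) \land q) \land r at some successor in {0, 3, 6}.
    \Box \neg ((q \land r) \land q) \land r holds at 6, so \Diamond (\Box \neg ((q \land r) \land q) \land r) is true at 5.
      At 6: \Box \neg ((q \land r) \land q) is true, r is true, so \Box \neg ((q \land r) \land q) \land r is true.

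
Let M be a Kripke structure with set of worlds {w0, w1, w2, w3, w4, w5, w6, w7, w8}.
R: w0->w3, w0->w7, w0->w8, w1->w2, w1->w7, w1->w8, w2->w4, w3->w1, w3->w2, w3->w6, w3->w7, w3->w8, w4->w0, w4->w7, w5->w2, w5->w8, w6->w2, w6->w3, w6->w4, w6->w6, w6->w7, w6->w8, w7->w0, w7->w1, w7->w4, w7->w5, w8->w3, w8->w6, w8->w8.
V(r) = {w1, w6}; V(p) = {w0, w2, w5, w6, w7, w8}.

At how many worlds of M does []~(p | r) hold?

Let φ = []~(p | r). Evaluate φ at each world:
  w0 (successors {w3, w7, w8}): φ is false.
  w1 (successors {w2, w7, w8}): φ is false.
  w2 (successors {w4}): φ is true.
  w3 (successors {w1, w2, w6, w7, w8}): φ is false.
  w4 (successors {w0, w7}): φ is false.
  w5 (successors {w2, w8}): φ is false.
  w6 (successors {w2, w3, w4, w6, w7, w8}): φ is false.
  w7 (successors {w0, w1, w4, w5}): φ is false.
  w8 (successors {w3, w6, w8}): φ is false.
For instance, at w7:
  At w7: []~(p | r) requires ~(p | r) at every successor {w0, w1, w4, w5}.
    ~(p | r) fails at w0, so []~(p | r) is false at w7.
Satisfying worlds: {w2}

1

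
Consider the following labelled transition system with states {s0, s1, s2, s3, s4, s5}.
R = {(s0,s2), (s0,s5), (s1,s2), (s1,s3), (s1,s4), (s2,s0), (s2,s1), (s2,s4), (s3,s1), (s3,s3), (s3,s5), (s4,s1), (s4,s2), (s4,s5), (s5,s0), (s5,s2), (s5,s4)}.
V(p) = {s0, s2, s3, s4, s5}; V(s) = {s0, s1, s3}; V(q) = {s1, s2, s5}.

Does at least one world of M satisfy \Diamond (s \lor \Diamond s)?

Yes

Let φ = \Diamond (s \lor \Diamond s). Evaluate φ at each world:
  s0 (successors {s2, s5}): φ is true.
  s1 (successors {s2, s3, s4}): φ is true.
  s2 (successors {s0, s1, s4}): φ is true.
  s3 (successors {s1, s3, s5}): φ is true.
  s4 (successors {s1, s2, s5}): φ is true.
  s5 (successors {s0, s2, s4}): φ is true.
Detail at s0 (witness):
  At s0: \Diamond (s \lor \Diamond s) requires s \lor \Diamond s at some successor in {s2, s5}.
    s \lor \Diamond s holds at s2, so \Diamond (s \lor \Diamond s) is true at s0.
      At s2: s is false, \Diamond s is true, so s \lor \Diamond s is true.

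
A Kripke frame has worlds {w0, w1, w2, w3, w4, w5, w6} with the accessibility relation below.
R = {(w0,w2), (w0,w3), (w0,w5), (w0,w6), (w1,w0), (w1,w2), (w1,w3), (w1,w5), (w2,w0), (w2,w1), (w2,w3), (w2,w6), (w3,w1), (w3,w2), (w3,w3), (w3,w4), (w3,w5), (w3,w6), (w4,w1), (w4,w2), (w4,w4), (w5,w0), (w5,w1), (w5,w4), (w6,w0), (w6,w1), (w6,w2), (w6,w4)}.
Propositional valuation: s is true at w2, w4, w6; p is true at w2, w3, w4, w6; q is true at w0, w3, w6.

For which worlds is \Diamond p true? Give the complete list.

Let φ = \Diamond p. Evaluate φ at each world:
  w0 (successors {w2, w3, w5, w6}): φ is true.
  w1 (successors {w0, w2, w3, w5}): φ is true.
  w2 (successors {w0, w1, w3, w6}): φ is true.
  w3 (successors {w1, w2, w3, w4, w5, w6}): φ is true.
  w4 (successors {w1, w2, w4}): φ is true.
  w5 (successors {w0, w1, w4}): φ is true.
  w6 (successors {w0, w1, w2, w4}): φ is true.
For instance, at w5:
  At w5: \Diamond p requires p at some successor in {w0, w1, w4}.
    p holds at w4, so \Diamond p is true at w5.
Satisfying worlds: {w0, w1, w2, w3, w4, w5, w6}

w0, w1, w2, w3, w4, w5, w6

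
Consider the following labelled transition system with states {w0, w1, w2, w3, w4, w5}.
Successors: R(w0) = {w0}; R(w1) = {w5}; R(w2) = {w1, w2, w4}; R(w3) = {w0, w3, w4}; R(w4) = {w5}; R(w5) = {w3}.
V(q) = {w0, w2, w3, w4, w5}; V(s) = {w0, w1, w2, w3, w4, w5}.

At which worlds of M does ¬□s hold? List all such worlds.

none

Recall that □ψ holds at a world iff ψ holds at every accessible world, and ◇ψ holds iff ψ holds at some accessible world.
Let φ = ¬□s. Evaluate φ at each world:
  w0 (successors {w0}): φ is false.
  w1 (successors {w5}): φ is false.
  w2 (successors {w1, w2, w4}): φ is false.
  w3 (successors {w0, w3, w4}): φ is false.
  w4 (successors {w5}): φ is false.
  w5 (successors {w3}): φ is false.
For instance, at w1:
  At w1: □s is true, so ¬□s is false.
    At w1: □s requires s at every successor {w5}.
      At w5: s is true.
    So □s is true at w1.
Satisfying worlds: none.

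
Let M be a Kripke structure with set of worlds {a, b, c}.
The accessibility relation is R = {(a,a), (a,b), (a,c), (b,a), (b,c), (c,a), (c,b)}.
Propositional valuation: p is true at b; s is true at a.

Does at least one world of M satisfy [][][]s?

Let φ = [][][]s. Evaluate φ at each world:
  a (successors {a, b, c}): φ is false.
  b (successors {a, c}): φ is false.
  c (successors {a, b}): φ is false.
For instance, at a:
  At a: [][][]s requires [][]s at every successor {a, b, c}.
    [][]s fails at a, so [][][]s is false at a.
      At a: [][]s requires []s at every successor {a, b, c}.
        []s fails at a, so [][]s is false at a.

No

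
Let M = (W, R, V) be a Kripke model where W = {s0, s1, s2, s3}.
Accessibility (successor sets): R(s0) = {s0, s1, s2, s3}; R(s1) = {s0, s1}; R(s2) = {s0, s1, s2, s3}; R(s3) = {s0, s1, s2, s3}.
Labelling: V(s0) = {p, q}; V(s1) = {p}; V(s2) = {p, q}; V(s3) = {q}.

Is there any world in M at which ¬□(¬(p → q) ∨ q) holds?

Let φ = ¬□(¬(p → q) ∨ q). Evaluate φ at each world:
  s0 (successors {s0, s1, s2, s3}): φ is false.
  s1 (successors {s0, s1}): φ is false.
  s2 (successors {s0, s1, s2, s3}): φ is false.
  s3 (successors {s0, s1, s2, s3}): φ is false.
For instance, at s1:
  At s1: □(¬(p → q) ∨ q) is true, so ¬□(¬(p → q) ∨ q) is false.
    At s1: □(¬(p → q) ∨ q) requires ¬(p → q) ∨ q at every successor {s0, s1}.
      At s0: ¬(p → q) ∨ q is true.
      At s1: ¬(p → q) ∨ q is true.
    So □(¬(p → q) ∨ q) is true at s1.

No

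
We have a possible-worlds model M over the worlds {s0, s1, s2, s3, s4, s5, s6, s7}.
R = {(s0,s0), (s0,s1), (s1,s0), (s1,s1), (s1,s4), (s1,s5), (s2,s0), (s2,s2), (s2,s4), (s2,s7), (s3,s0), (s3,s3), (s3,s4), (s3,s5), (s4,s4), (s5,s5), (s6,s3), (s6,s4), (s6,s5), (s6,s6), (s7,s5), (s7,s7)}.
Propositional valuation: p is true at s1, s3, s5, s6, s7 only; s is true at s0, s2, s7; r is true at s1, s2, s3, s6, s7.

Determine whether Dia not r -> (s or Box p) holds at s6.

At s6: Dia not r is true, s or Box p is false, so Dia not r -> (s or Box p) is false.
  At s6: Dia not r requires not r at some successor in {s3, s4, s5, s6}.
    not r holds at s4, so Dia not r is true at s6.
  At s6: s is false, Box p is false, so s or Box p is false.
    At s6: Box p requires p at every successor {s3, s4, s5, s6}.
      p fails at s4, so Box p is false at s6.

No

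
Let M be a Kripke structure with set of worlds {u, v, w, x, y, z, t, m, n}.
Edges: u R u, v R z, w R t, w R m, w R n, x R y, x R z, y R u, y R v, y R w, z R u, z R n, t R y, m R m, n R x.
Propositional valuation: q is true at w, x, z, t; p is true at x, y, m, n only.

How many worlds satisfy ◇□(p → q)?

Let φ = ◇□(p → q). Evaluate φ at each world:
  u (successors {u}): φ is true.
  v (successors {z}): φ is false.
  w (successors {t, m, n}): φ is true.
  x (successors {y, z}): φ is true.
  y (successors {u, v, w}): φ is true.
  z (successors {u, n}): φ is true.
  t (successors {y}): φ is true.
  m (successors {m}): φ is false.
  n (successors {x}): φ is false.
For instance, at t:
  At t: ◇□(p → q) requires □(p → q) at some successor in {y}.
    □(p → q) holds at y, so ◇□(p → q) is true at t.
      At y: □(p → q) requires p → q at every successor {u, v, w}.
        At u: p → q is true.
        At v: p → q is true.
        At w: p → q is true.
      So □(p → q) is true at y.
Satisfying worlds: {u, w, x, y, z, t}

6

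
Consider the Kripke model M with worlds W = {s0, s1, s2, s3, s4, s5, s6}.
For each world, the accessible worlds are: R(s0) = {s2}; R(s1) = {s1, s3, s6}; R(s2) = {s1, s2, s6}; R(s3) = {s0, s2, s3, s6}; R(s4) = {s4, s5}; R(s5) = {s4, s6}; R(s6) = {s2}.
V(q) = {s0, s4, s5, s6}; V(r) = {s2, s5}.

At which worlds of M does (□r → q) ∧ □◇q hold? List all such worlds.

s0, s4, s6

Let φ = (□r → q) ∧ □◇q. Evaluate φ at each world:
  s0 (successors {s2}): φ is true.
  s1 (successors {s1, s3, s6}): φ is false.
  s2 (successors {s1, s2, s6}): φ is false.
  s3 (successors {s0, s2, s3, s6}): φ is false.
  s4 (successors {s4, s5}): φ is true.
  s5 (successors {s4, s6}): φ is false.
  s6 (successors {s2}): φ is true.
For instance, at s2:
  At s2: □r → q is true, □◇q is false, so (□r → q) ∧ □◇q is false.
    At s2: □r is false, q is false, so □r → q is true.
      At s2: □r requires r at every successor {s1, s2, s6}.
        r fails at s1, so □r is false at s2.
    At s2: □◇q requires ◇q at every successor {s1, s2, s6}.
      ◇q fails at s6, so □◇q is false at s2.
Satisfying worlds: {s0, s4, s6}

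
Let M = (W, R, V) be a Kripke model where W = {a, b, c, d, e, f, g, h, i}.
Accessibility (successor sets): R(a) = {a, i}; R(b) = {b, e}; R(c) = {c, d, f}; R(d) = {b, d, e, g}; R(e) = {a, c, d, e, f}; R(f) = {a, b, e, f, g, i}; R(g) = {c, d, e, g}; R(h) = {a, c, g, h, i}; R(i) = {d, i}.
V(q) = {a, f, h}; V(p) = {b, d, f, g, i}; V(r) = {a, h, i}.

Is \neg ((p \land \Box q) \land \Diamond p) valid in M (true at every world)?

Recall that \Box ψ holds at a world iff ψ holds at every accessible world, and \Diamond ψ holds iff ψ holds at some accessible world.
Let φ = \neg ((p \land \Box q) \land \Diamond p). Evaluate φ at each world:
  a (successors {a, i}): φ is true.
  b (successors {b, e}): φ is true.
  c (successors {c, d, f}): φ is true.
  d (successors {b, d, e, g}): φ is true.
  e (successors {a, c, d, e, f}): φ is true.
  f (successors {a, b, e, f, g, i}): φ is true.
  g (successors {c, d, e, g}): φ is true.
  h (successors {a, c, g, h, i}): φ is true.
  i (successors {d, i}): φ is true.
For instance, at f:
  At f: (p \land \Box q) \land \Diamond p is false, so \neg ((p \land \Box q) \land \Diamond p) is true.
    At f: p \land \Box q is false, \Diamond p is true, so (p \land \Box q) \land \Diamond p is false.
      At f: p is true, \Box q is false, so p \land \Box q is false.
      At f: \Diamond p requires p at some successor in {a, b, e, f, g, i}.
        p holds at b, so \Diamond p is true at f.

Yes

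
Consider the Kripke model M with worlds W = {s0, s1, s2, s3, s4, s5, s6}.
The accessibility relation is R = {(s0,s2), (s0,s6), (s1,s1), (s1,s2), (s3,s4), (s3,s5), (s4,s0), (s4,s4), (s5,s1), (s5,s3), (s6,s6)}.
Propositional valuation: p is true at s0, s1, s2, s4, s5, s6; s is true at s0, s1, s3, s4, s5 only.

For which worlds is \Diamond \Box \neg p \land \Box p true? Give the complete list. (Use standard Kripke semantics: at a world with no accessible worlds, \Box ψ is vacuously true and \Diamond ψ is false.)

s0, s1

Let φ = \Diamond \Box \neg p \land \Box p. Evaluate φ at each world:
  s0 (successors {s2, s6}): φ is true.
  s1 (successors {s1, s2}): φ is true.
  s2 (successors ∅): φ is false.
  s3 (successors {s4, s5}): φ is false.
  s4 (successors {s0, s4}): φ is false.
  s5 (successors {s1, s3}): φ is false.
  s6 (successors {s6}): φ is false.
For instance, at s3:
  At s3: \Diamond \Box \neg p is false, \Box p is true, so \Diamond \Box \neg p \land \Box p is false.
    At s3: \Diamond \Box \neg p requires \Box \neg p at some successor in {s4, s5}.
      At s4: \Box \neg p is false.
      At s5: \Box \neg p is false.
    So \Diamond \Box \neg p is false at s3.
    At s3: \Box p requires p at every successor {s4, s5}.
      At s4: p is true.
      At s5: p is true.
    So \Box p is true at s3.
Satisfying worlds: {s0, s1}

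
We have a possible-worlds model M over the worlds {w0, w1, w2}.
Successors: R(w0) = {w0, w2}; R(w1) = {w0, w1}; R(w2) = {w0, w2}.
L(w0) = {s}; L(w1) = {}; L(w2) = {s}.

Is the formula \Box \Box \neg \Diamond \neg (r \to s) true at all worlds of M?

Recall that \Box ψ holds at a world iff ψ holds at every accessible world, and \Diamond ψ holds iff ψ holds at some accessible world.
Let φ = \Box \Box \neg \Diamond \neg (r \to s). Evaluate φ at each world:
  w0 (successors {w0, w2}): φ is true.
  w1 (successors {w0, w1}): φ is true.
  w2 (successors {w0, w2}): φ is true.
For instance, at w1:
  At w1: \Box \Box \neg \Diamond \neg (r \to s) requires \Box \neg \Diamond \neg (r \to s) at every successor {w0, w1}.
      At w0: \Box \neg \Diamond \neg (r \to s) requires \neg \Diamond \neg (r \to s) at every successor {w0, w2}.
        At w0: \neg \Diamond \neg (r \to s) is true.
        At w2: \neg \Diamond \neg (r \to s) is true.
      So \Box \neg \Diamond \neg (r \to s) is true at w0.
      At w1: \Box \neg \Diamond \neg (r \to s) requires \neg \Diamond \neg (r \to s) at every successor {w0, w1}.
        At w0: \neg \Diamond \neg (r \to s) is true.
        At w1: \neg \Diamond \neg (r \to s) is true.
      So \Box \neg \Diamond \neg (r \to s) is true at w1.
  So \Box \Box \neg \Diamond \neg (r \to s) is true at w1.

Yes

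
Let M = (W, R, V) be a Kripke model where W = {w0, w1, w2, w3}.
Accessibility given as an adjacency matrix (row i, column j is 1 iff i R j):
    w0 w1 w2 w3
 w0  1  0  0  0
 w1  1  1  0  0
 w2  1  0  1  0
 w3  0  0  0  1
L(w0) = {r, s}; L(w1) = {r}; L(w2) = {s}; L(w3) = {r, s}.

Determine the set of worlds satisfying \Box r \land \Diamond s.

w0, w1, w3

Let φ = \Box r \land \Diamond s. Evaluate φ at each world:
  w0 (successors {w0}): φ is true.
  w1 (successors {w0, w1}): φ is true.
  w2 (successors {w0, w2}): φ is false.
  w3 (successors {w3}): φ is true.
For instance, at w1:
  At w1: \Box r is true, \Diamond s is true, so \Box r \land \Diamond s is true.
    At w1: \Box r requires r at every successor {w0, w1}.
      At w0: r is true.
      At w1: r is true.
    So \Box r is true at w1.
    At w1: \Diamond s requires s at some successor in {w0, w1}.
      s holds at w0, so \Diamond s is true at w1.
Satisfying worlds: {w0, w1, w3}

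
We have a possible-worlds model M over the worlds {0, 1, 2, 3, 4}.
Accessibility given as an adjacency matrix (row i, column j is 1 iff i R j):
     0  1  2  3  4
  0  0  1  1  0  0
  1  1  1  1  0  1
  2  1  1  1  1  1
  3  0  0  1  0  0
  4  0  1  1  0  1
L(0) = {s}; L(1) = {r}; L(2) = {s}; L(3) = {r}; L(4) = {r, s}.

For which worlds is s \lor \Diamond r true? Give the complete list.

0, 1, 2, 4

Let φ = s \lor \Diamond r. Evaluate φ at each world:
  0 (successors {1, 2}): φ is true.
  1 (successors {0, 1, 2, 4}): φ is true.
  2 (successors {0, 1, 2, 3, 4}): φ is true.
  3 (successors {2}): φ is false.
  4 (successors {1, 2, 4}): φ is true.
For instance, at 1:
  At 1: s is false, \Diamond r is true, so s \lor \Diamond r is true.
    At 1: \Diamond r requires r at some successor in {0, 1, 2, 4}.
      r holds at 1, so \Diamond r is true at 1.
Satisfying worlds: {0, 1, 2, 4}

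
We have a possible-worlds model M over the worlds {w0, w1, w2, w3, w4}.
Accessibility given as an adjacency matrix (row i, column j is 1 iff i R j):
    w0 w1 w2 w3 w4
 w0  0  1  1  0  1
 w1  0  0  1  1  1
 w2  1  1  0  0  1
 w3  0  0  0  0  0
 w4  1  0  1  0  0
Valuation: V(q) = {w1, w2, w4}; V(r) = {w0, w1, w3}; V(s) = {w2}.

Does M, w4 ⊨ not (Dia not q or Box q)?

At w4: Dia not q or Box q is true, so not (Dia not q or Box q) is false.
  At w4: Dia not q is true, Box q is false, so Dia not q or Box q is true.
    At w4: Dia not q requires not q at some successor in {w0, w2}.
      not q holds at w0, so Dia not q is true at w4.
    At w4: Box q requires q at every successor {w0, w2}.
      q fails at w0, so Box q is false at w4.

No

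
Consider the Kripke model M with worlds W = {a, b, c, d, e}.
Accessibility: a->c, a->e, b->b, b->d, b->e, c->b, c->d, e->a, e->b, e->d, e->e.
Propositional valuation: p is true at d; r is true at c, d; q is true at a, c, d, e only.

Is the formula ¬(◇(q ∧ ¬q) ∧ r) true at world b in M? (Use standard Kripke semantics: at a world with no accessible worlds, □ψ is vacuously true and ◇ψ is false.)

At b: ◇(q ∧ ¬q) ∧ r is false, so ¬(◇(q ∧ ¬q) ∧ r) is true.
  At b: ◇(q ∧ ¬q) is false, r is false, so ◇(q ∧ ¬q) ∧ r is false.
    At b: ◇(q ∧ ¬q) requires q ∧ ¬q at some successor in {b, d, e}.
      At b: q ∧ ¬q is false.
      At d: q ∧ ¬q is false.
      At e: q ∧ ¬q is false.
    So ◇(q ∧ ¬q) is false at b.

Yes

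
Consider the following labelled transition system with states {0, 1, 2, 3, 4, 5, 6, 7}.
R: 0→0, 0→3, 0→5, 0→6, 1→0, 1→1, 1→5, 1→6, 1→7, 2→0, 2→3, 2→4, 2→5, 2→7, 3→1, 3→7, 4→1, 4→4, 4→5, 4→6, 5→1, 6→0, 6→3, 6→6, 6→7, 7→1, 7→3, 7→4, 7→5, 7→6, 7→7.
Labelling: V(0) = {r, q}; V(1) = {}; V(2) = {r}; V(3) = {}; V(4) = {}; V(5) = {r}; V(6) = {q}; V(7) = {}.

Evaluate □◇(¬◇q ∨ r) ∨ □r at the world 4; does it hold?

Recall that □ψ holds at a world iff ψ holds at every accessible world, and ◇ψ holds iff ψ holds at some accessible world.
At 4: □◇(¬◇q ∨ r) is false, □r is false, so □◇(¬◇q ∨ r) ∨ □r is false.
  At 4: □◇(¬◇q ∨ r) requires ◇(¬◇q ∨ r) at every successor {1, 4, 5, 6}.
    ◇(¬◇q ∨ r) fails at 5, so □◇(¬◇q ∨ r) is false at 4.
      At 5: ◇(¬◇q ∨ r) requires ¬◇q ∨ r at some successor in {1}.
        At 1: ¬◇q ∨ r is false.
      So ◇(¬◇q ∨ r) is false at 5.
  At 4: □r requires r at every successor {1, 4, 5, 6}.
    r fails at 1, so □r is false at 4.

No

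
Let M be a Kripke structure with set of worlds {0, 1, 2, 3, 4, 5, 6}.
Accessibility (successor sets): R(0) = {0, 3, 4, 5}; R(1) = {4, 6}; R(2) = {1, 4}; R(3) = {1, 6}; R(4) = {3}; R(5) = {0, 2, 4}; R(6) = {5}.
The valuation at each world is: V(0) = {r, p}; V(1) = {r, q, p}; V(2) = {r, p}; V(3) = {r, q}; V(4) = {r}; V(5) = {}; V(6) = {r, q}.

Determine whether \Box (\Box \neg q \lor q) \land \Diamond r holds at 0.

No

At 0: \Box (\Box \neg q \lor q) is false, \Diamond r is true, so \Box (\Box \neg q \lor q) \land \Diamond r is false.
  At 0: \Box (\Box \neg q \lor q) requires \Box \neg q \lor q at every successor {0, 3, 4, 5}.
    \Box \neg q \lor q fails at 0, so \Box (\Box \neg q \lor q) is false at 0.
      At 0: \Box \neg q is false, q is false, so \Box \neg q \lor q is false.
  At 0: \Diamond r requires r at some successor in {0, 3, 4, 5}.
    r holds at 0, so \Diamond r is true at 0.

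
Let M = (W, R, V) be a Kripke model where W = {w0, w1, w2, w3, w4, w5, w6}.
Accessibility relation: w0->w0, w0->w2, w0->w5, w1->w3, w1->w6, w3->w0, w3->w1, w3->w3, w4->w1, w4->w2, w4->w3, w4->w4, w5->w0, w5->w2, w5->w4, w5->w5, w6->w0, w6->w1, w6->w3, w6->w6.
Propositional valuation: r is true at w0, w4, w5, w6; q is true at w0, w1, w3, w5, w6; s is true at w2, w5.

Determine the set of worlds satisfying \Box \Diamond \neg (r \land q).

w1, w2, w3, w6

Let φ = \Box \Diamond \neg (r \land q). Evaluate φ at each world:
  w0 (successors {w0, w2, w5}): φ is false.
  w1 (successors {w3, w6}): φ is true.
  w2 (successors ∅): φ is true.
  w3 (successors {w0, w1, w3}): φ is true.
  w4 (successors {w1, w2, w3, w4}): φ is false.
  w5 (successors {w0, w2, w4, w5}): φ is false.
  w6 (successors {w0, w1, w3, w6}): φ is true.
For instance, at w4:
  At w4: \Box \Diamond \neg (r \land q) requires \Diamond \neg (r \land q) at every successor {w1, w2, w3, w4}.
    \Diamond \neg (r \land q) fails at w2, so \Box \Diamond \neg (r \land q) is false at w4.
      At w2: no accessible worlds, so \Diamond \neg (r \land q) is false.
Satisfying worlds: {w1, w2, w3, w6}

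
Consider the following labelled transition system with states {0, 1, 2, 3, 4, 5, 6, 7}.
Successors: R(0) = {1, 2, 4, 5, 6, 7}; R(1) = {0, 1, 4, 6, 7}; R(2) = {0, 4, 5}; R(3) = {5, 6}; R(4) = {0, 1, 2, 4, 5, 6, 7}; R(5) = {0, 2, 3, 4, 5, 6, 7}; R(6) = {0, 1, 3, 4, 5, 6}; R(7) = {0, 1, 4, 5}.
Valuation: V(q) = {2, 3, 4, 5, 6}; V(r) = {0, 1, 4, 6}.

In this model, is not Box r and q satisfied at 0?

No

At 0: not Box r is true, q is false, so not Box r and q is false.
  At 0: Box r is false, so not Box r is true.
    At 0: Box r requires r at every successor {1, 2, 4, 5, 6, 7}.
      r fails at 2, so Box r is false at 0.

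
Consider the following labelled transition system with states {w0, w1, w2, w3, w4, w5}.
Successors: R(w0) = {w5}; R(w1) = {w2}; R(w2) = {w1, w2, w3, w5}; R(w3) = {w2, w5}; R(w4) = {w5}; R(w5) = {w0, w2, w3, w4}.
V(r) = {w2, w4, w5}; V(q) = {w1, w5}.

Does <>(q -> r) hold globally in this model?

Recall that <>ψ holds at a world iff ψ holds at some accessible world.
Let φ = <>(q -> r). Evaluate φ at each world:
  w0 (successors {w5}): φ is true.
  w1 (successors {w2}): φ is true.
  w2 (successors {w1, w2, w3, w5}): φ is true.
  w3 (successors {w2, w5}): φ is true.
  w4 (successors {w5}): φ is true.
  w5 (successors {w0, w2, w3, w4}): φ is true.
For instance, at w1:
  At w1: <>(q -> r) requires q -> r at some successor in {w2}.
    q -> r holds at w2, so <>(q -> r) is true at w1.

Yes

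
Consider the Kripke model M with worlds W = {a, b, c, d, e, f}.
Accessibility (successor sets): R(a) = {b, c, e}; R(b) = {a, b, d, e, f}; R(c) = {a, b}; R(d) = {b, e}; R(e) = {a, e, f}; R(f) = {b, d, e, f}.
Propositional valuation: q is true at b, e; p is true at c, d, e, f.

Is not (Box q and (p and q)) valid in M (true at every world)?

Yes

Recall that Box ψ holds at a world iff ψ holds at every accessible world, and Dia ψ holds iff ψ holds at some accessible world.
Let φ = not (Box q and (p and q)). Evaluate φ at each world:
  a (successors {b, c, e}): φ is true.
  b (successors {a, b, d, e, f}): φ is true.
  c (successors {a, b}): φ is true.
  d (successors {b, e}): φ is true.
  e (successors {a, e, f}): φ is true.
  f (successors {b, d, e, f}): φ is true.
For instance, at d:
  At d: Box q and (p and q) is false, so not (Box q and (p and q)) is true.
    At d: Box q is true, p and q is false, so Box q and (p and q) is false.
      At d: Box q requires q at every successor {b, e}.
        At b: q is true.
        At e: q is true.
      So Box q is true at d.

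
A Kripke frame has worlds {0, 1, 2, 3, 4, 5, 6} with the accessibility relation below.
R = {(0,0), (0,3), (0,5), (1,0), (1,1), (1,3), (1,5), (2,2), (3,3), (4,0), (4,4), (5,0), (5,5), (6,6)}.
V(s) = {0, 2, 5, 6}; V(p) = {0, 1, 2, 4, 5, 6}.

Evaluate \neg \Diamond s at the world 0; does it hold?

Recall that \Diamond ψ holds at a world iff ψ holds at some accessible world.
At 0: \Diamond s is true, so \neg \Diamond s is false.
  At 0: \Diamond s requires s at some successor in {0, 3, 5}.
    s holds at 0, so \Diamond s is true at 0.

No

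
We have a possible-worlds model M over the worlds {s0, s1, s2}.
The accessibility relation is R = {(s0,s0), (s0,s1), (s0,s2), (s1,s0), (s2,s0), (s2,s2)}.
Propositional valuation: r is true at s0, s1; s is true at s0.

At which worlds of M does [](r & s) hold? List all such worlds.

s1

Recall that []ψ holds at a world iff ψ holds at every accessible world, and <>ψ holds iff ψ holds at some accessible world.
Let φ = [](r & s). Evaluate φ at each world:
  s0 (successors {s0, s1, s2}): φ is false.
  s1 (successors {s0}): φ is true.
  s2 (successors {s0, s2}): φ is false.
For instance, at s1:
  At s1: [](r & s) requires r & s at every successor {s0}.
    At s0: r & s is true.
  So [](r & s) is true at s1.
Satisfying worlds: {s1}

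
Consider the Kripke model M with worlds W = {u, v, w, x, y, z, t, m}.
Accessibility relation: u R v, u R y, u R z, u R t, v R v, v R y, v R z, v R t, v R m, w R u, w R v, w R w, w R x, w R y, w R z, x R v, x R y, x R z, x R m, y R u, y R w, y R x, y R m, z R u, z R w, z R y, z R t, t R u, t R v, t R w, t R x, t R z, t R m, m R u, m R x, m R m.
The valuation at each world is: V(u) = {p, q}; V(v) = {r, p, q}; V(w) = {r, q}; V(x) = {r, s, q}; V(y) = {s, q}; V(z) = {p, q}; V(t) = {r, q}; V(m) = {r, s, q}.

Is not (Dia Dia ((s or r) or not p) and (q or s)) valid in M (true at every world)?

No

Recall that Dia ψ holds at a world iff ψ holds at some accessible world.
Let φ = not (Dia Dia ((s or r) or not p) and (q or s)). Evaluate φ at each world:
  u (successors {v, y, z, t}): φ is false.
  v (successors {v, y, z, t, m}): φ is false.
  w (successors {u, v, w, x, y, z}): φ is false.
  x (successors {v, y, z, m}): φ is false.
  y (successors {u, w, x, m}): φ is false.
  z (successors {u, w, y, t}): φ is false.
  t (successors {u, v, w, x, z, m}): φ is false.
  m (successors {u, x, m}): φ is false.
Detail at u (counterexample):
  At u: Dia Dia ((s or r) or not p) and (q or s) is true, so not (Dia Dia ((s or r) or not p) and (q or s)) is false.
    At u: Dia Dia ((s or r) or not p) is true, q or s is true, so Dia Dia ((s or r) or not p) and (q or s) is true.
      At u: Dia Dia ((s or r) or not p) requires Dia ((s or r) or not p) at some successor in {v, y, z, t}.
        Dia ((s or r) or not p) holds at v, so Dia Dia ((s or r) or not p) is true at u.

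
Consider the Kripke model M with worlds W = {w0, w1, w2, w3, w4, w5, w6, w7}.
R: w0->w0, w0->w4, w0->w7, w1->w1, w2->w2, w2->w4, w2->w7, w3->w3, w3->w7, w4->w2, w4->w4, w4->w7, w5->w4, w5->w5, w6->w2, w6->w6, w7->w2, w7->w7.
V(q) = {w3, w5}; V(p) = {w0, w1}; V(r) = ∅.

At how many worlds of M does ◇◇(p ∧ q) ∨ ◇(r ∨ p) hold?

Let φ = ◇◇(p ∧ q) ∨ ◇(r ∨ p). Evaluate φ at each world:
  w0 (successors {w0, w4, w7}): φ is true.
  w1 (successors {w1}): φ is true.
  w2 (successors {w2, w4, w7}): φ is false.
  w3 (successors {w3, w7}): φ is false.
  w4 (successors {w2, w4, w7}): φ is false.
  w5 (successors {w4, w5}): φ is false.
  w6 (successors {w2, w6}): φ is false.
  w7 (successors {w2, w7}): φ is false.
For instance, at w7:
  At w7: ◇◇(p ∧ q) is false, ◇(r ∨ p) is false, so ◇◇(p ∧ q) ∨ ◇(r ∨ p) is false.
    At w7: ◇◇(p ∧ q) requires ◇(p ∧ q) at some successor in {w2, w7}.
      At w2: ◇(p ∧ q) is false.
      At w7: ◇(p ∧ q) is false.
    So ◇◇(p ∧ q) is false at w7.
    At w7: ◇(r ∨ p) requires r ∨ p at some successor in {w2, w7}.
      At w2: r ∨ p is false.
      At w7: r ∨ p is false.
    So ◇(r ∨ p) is false at w7.
Satisfying worlds: {w0, w1}

2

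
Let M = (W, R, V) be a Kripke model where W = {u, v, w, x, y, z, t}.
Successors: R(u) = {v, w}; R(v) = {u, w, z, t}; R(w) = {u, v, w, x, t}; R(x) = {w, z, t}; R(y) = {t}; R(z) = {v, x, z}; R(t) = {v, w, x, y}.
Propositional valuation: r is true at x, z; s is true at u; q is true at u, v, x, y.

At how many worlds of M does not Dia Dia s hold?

Let φ = not Dia Dia s. Evaluate φ at each world:
  u (successors {v, w}): φ is false.
  v (successors {u, w, z, t}): φ is false.
  w (successors {u, v, w, x, t}): φ is false.
  x (successors {w, z, t}): φ is false.
  y (successors {t}): φ is true.
  z (successors {v, x, z}): φ is false.
  t (successors {v, w, x, y}): φ is false.
For instance, at t:
  At t: Dia Dia s is true, so not Dia Dia s is false.
    At t: Dia Dia s requires Dia s at some successor in {v, w, x, y}.
      Dia s holds at v, so Dia Dia s is true at t.
Satisfying worlds: {y}

1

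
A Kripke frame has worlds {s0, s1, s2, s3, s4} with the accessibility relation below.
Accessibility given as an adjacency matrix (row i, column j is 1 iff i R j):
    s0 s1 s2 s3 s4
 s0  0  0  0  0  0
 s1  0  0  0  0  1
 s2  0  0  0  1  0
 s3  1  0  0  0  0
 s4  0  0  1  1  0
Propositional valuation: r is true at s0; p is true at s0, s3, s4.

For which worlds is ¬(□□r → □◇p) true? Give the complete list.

Let φ = ¬(□□r → □◇p). Evaluate φ at each world:
  s0 (successors ∅): φ is false.
  s1 (successors {s4}): φ is false.
  s2 (successors {s3}): φ is false.
  s3 (successors {s0}): φ is true.
  s4 (successors {s2, s3}): φ is false.
For instance, at s1:
  At s1: □□r → □◇p is true, so ¬(□□r → □◇p) is false.
    At s1: □□r is false, □◇p is true, so □□r → □◇p is true.
      At s1: □□r requires □r at every successor {s4}.
        □r fails at s4, so □□r is false at s1.
      At s1: □◇p requires ◇p at every successor {s4}.
        At s4: ◇p is true.
      So □◇p is true at s1.
Satisfying worlds: {s3}

s3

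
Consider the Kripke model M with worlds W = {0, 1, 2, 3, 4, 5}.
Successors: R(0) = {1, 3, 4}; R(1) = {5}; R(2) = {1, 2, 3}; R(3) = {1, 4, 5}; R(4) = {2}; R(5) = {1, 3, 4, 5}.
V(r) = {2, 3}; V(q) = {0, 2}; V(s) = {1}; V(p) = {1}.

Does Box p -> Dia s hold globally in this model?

Yes

Recall that Box ψ holds at a world iff ψ holds at every accessible world, and Dia ψ holds iff ψ holds at some accessible world.
Let φ = Box p -> Dia s. Evaluate φ at each world:
  0 (successors {1, 3, 4}): φ is true.
  1 (successors {5}): φ is true.
  2 (successors {1, 2, 3}): φ is true.
  3 (successors {1, 4, 5}): φ is true.
  4 (successors {2}): φ is true.
  5 (successors {1, 3, 4, 5}): φ is true.
For instance, at 5:
  At 5: Box p is false, Dia s is true, so Box p -> Dia s is true.
    At 5: Box p requires p at every successor {1, 3, 4, 5}.
      p fails at 3, so Box p is false at 5.
    At 5: Dia s requires s at some successor in {1, 3, 4, 5}.
      s holds at 1, so Dia s is true at 5.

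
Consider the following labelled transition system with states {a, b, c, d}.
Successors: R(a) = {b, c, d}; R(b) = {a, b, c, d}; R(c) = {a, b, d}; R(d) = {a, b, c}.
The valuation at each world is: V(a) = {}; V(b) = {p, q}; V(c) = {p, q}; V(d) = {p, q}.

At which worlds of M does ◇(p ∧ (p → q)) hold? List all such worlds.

Let φ = ◇(p ∧ (p → q)). Evaluate φ at each world:
  a (successors {b, c, d}): φ is true.
  b (successors {a, b, c, d}): φ is true.
  c (successors {a, b, d}): φ is true.
  d (successors {a, b, c}): φ is true.
For instance, at d:
  At d: ◇(p ∧ (p → q)) requires p ∧ (p → q) at some successor in {a, b, c}.
    p ∧ (p → q) holds at b, so ◇(p ∧ (p → q)) is true at d.
Satisfying worlds: {a, b, c, d}

a, b, c, d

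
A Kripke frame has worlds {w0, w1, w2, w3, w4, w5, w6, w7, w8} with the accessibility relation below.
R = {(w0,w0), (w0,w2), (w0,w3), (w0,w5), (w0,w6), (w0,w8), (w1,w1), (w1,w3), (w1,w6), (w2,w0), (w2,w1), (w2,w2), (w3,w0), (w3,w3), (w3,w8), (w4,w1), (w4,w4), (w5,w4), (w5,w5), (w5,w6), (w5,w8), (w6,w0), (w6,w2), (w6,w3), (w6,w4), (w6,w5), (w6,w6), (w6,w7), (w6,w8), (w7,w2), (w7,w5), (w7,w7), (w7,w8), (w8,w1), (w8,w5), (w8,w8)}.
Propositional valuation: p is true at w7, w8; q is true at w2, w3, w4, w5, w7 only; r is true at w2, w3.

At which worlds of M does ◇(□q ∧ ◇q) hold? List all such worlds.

Recall that □ψ holds at a world iff ψ holds at every accessible world, and ◇ψ holds iff ψ holds at some accessible world.
Let φ = ◇(□q ∧ ◇q). Evaluate φ at each world:
  w0 (successors {w0, w2, w3, w5, w6, w8}): φ is false.
  w1 (successors {w1, w3, w6}): φ is false.
  w2 (successors {w0, w1, w2}): φ is false.
  w3 (successors {w0, w3, w8}): φ is false.
  w4 (successors {w1, w4}): φ is false.
  w5 (successors {w4, w5, w6, w8}): φ is false.
  w6 (successors {w0, w2, w3, w4, w5, w6, w7, w8}): φ is false.
  w7 (successors {w2, w5, w7, w8}): φ is false.
  w8 (successors {w1, w5, w8}): φ is false.
For instance, at w7:
  At w7: ◇(□q ∧ ◇q) requires □q ∧ ◇q at some successor in {w2, w5, w7, w8}.
    At w2: □q ∧ ◇q is false.
    At w5: □q ∧ ◇q is false.
    At w7: □q ∧ ◇q is false.
    At w8: □q ∧ ◇q is false.
  So ◇(□q ∧ ◇q) is false at w7.
Satisfying worlds: none.

none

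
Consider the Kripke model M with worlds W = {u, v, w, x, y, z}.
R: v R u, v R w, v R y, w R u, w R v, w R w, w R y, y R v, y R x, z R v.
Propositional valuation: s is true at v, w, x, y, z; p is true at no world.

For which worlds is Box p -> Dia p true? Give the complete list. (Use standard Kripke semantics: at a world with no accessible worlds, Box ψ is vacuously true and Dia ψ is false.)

Let φ = Box p -> Dia p. Evaluate φ at each world:
  u (successors ∅): φ is false.
  v (successors {u, w, y}): φ is true.
  w (successors {u, v, w, y}): φ is true.
  x (successors ∅): φ is false.
  y (successors {v, x}): φ is true.
  z (successors {v}): φ is true.
For instance, at v:
  At v: Box p is false, Dia p is false, so Box p -> Dia p is true.
    At v: Box p requires p at every successor {u, w, y}.
      p fails at u, so Box p is false at v.
    At v: Dia p requires p at some successor in {u, w, y}.
      At u: p is false.
      At w: p is false.
      At y: p is false.
    So Dia p is false at v.
Satisfying worlds: {v, w, y, z}

v, w, y, z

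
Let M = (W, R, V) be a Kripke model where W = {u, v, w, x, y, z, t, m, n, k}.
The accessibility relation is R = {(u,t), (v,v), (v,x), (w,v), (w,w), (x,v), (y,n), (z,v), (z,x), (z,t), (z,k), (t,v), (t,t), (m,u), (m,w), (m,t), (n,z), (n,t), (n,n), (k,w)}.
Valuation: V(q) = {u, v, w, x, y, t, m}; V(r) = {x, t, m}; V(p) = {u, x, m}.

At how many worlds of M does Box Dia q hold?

10

Recall that Box ψ holds at a world iff ψ holds at every accessible world, and Dia ψ holds iff ψ holds at some accessible world.
Let φ = Box Dia q. Evaluate φ at each world:
  u (successors {t}): φ is true.
  v (successors {v, x}): φ is true.
  w (successors {v, w}): φ is true.
  x (successors {v}): φ is true.
  y (successors {n}): φ is true.
  z (successors {v, x, t, k}): φ is true.
  t (successors {v, t}): φ is true.
  m (successors {u, w, t}): φ is true.
  n (successors {z, t, n}): φ is true.
  k (successors {w}): φ is true.
For instance, at m:
  At m: Box Dia q requires Dia q at every successor {u, w, t}.
      At u: Dia q requires q at some successor in {t}.
        q holds at t, so Dia q is true at u.
      At w: Dia q requires q at some successor in {v, w}.
        q holds at v, so Dia q is true at w.
      At t: Dia q requires q at some successor in {v, t}.
        q holds at v, so Dia q is true at t.
  So Box Dia q is true at m.
Satisfying worlds: {u, v, w, x, y, z, t, m, n, k}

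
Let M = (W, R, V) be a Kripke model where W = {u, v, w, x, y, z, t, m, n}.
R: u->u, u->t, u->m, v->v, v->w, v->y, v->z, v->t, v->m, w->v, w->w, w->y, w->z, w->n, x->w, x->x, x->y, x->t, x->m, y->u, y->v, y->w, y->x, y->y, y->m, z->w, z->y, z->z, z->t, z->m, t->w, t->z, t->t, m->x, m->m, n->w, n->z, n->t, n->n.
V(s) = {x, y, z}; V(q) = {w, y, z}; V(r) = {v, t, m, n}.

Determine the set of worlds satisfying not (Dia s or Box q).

u

Recall that Box ψ holds at a world iff ψ holds at every accessible world, and Dia ψ holds iff ψ holds at some accessible world.
Let φ = not (Dia s or Box q). Evaluate φ at each world:
  u (successors {u, t, m}): φ is true.
  v (successors {v, w, y, z, t, m}): φ is false.
  w (successors {v, w, y, z, n}): φ is false.
  x (successors {w, x, y, t, m}): φ is false.
  y (successors {u, v, w, x, y, m}): φ is false.
  z (successors {w, y, z, t, m}): φ is false.
  t (successors {w, z, t}): φ is false.
  m (successors {x, m}): φ is false.
  n (successors {w, z, t, n}): φ is false.
For instance, at w:
  At w: Dia s or Box q is true, so not (Dia s or Box q) is false.
    At w: Dia s is true, Box q is false, so Dia s or Box q is true.
      At w: Dia s requires s at some successor in {v, w, y, z, n}.
        s holds at y, so Dia s is true at w.
      At w: Box q requires q at every successor {v, w, y, z, n}.
        q fails at v, so Box q is false at w.
Satisfying worlds: {u}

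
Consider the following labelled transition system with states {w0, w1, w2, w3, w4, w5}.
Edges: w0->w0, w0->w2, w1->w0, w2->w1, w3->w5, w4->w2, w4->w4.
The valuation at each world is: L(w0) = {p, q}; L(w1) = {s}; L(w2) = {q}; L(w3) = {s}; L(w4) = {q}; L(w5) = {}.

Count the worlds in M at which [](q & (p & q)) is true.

Let φ = [](q & (p & q)). Evaluate φ at each world:
  w0 (successors {w0, w2}): φ is false.
  w1 (successors {w0}): φ is true.
  w2 (successors {w1}): φ is false.
  w3 (successors {w5}): φ is false.
  w4 (successors {w2, w4}): φ is false.
  w5 (successors ∅): φ is true.
For instance, at w1:
  At w1: [](q & (p & q)) requires q & (p & q) at every successor {w0}.
    At w0: q & (p & q) is true.
  So [](q & (p & q)) is true at w1.
Satisfying worlds: {w1, w5}

2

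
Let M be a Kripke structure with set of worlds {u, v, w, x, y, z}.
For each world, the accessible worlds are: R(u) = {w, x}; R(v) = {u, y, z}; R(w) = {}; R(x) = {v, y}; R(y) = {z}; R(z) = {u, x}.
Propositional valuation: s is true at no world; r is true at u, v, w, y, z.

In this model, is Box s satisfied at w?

At w: no accessible worlds, so Box s holds vacuously.

Yes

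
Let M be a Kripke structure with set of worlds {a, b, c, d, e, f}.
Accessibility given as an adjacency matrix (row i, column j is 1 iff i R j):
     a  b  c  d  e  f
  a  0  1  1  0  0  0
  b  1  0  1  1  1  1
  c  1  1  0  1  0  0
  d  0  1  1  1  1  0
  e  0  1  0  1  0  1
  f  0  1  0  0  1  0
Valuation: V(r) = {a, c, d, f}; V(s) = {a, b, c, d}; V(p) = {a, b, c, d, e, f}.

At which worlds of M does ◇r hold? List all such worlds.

a, b, c, d, e

Recall that ◇ψ holds at a world iff ψ holds at some accessible world.
Let φ = ◇r. Evaluate φ at each world:
  a (successors {b, c}): φ is true.
  b (successors {a, c, d, e, f}): φ is true.
  c (successors {a, b, d}): φ is true.
  d (successors {b, c, d, e}): φ is true.
  e (successors {b, d, f}): φ is true.
  f (successors {b, e}): φ is false.
For instance, at e:
  At e: ◇r requires r at some successor in {b, d, f}.
    r holds at d, so ◇r is true at e.
Satisfying worlds: {a, b, c, d, e}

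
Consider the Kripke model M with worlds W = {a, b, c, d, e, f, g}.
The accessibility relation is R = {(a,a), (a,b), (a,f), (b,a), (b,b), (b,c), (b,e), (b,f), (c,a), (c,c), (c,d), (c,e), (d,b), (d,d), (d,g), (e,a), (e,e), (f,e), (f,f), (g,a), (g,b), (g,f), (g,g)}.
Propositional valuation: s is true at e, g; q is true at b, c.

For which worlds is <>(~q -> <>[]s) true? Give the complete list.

Let φ = <>(~q -> <>[]s). Evaluate φ at each world:
  a (successors {a, b, f}): φ is true.
  b (successors {a, b, c, e, f}): φ is true.
  c (successors {a, c, d, e}): φ is true.
  d (successors {b, d, g}): φ is true.
  e (successors {a, e}): φ is false.
  f (successors {e, f}): φ is false.
  g (successors {a, b, f, g}): φ is true.
For instance, at g:
  At g: <>(~q -> <>[]s) requires ~q -> <>[]s at some successor in {a, b, f, g}.
    ~q -> <>[]s holds at b, so <>(~q -> <>[]s) is true at g.
      At b: ~q is false, <>[]s is false, so ~q -> <>[]s is true.
Satisfying worlds: {a, b, c, d, g}

a, b, c, d, g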